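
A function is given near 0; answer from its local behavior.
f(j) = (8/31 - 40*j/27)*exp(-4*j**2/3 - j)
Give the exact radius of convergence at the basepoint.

The radius of convergence is infinite.

The factor exp(-4*j**2/3 - j) is entire and contributes no finite singular point.
The polynomial part has no poles.
No finite singular points: the Taylor series at 0 converges everywhere.


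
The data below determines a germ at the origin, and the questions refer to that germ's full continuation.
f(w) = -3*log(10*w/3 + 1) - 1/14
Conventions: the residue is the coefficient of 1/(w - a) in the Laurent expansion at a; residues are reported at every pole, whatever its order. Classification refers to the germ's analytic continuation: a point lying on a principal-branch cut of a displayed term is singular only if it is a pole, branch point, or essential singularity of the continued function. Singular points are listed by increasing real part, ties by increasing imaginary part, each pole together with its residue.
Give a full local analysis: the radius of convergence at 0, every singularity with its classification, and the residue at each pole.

Branch term (-3)*log(1 - w/(-3/10)): its argument vanishes at w = -3/10, a logarithmic branch point, modulus 3/10.
The radius of convergence is the smallest modulus among the singular points: 3/10.

Radius of convergence at 0: 3/10.
At -3/10: a logarithmic branch point.


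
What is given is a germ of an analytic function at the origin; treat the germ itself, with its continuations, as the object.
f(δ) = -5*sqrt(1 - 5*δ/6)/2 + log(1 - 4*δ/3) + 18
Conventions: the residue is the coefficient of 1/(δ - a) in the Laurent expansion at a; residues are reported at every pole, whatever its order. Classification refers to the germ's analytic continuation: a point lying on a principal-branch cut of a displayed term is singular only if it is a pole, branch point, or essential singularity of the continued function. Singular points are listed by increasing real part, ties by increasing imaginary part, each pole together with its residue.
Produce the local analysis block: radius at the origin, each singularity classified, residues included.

Radius of convergence at 0: 3/4.
At 3/4: a logarithmic branch point.
At 6/5: an algebraic (square-root) branch point.

Branch term (1)*log(1 - δ/(3/4)): its argument vanishes at δ = 3/4, a logarithmic branch point, modulus 3/4.
Branch term (-5/2)*sqrt(1 - δ/(6/5)): its argument vanishes at δ = 6/5, a square-root branch point, modulus 6/5.
The radius of convergence is the smallest modulus among the singular points: 3/4.
List the singular points by increasing real part (a conjugate pair: the negative imaginary part first).


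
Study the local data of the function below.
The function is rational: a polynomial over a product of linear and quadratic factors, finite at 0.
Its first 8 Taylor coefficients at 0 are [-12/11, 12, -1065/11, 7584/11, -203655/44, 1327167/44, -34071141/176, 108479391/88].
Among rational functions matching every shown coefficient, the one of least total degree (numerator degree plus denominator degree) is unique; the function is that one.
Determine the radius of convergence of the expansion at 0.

No rational of total degree below 6 reproduces all 8 coefficients; solving the [0/6] Pade equations on them gives f(β) = 6/(11*(β**2 - 3*β - 1/2)*(β**2 - 5*β/2 - 1)**2), whose expansion matches every shown term.
Denominator factor (β**2 - 3*β - 1/2): discriminant 11, real irrational roots 3/2 + (1/2)*sqrt(11) and 3/2 - (1/2)*sqrt(11); poles of order 1, moduli 3/2 + (1/2)*sqrt(11) and -3/2 + (1/2)*sqrt(11).
Denominator factor (β**2 - 5*β/2 - 1)^2: discriminant 41/4, real irrational roots 5/4 + (1/4)*sqrt(41) and 5/4 - (1/4)*sqrt(41); poles of order 2, moduli 5/4 + (1/4)*sqrt(41) and -5/4 + (1/4)*sqrt(41).
The radius of convergence is the smallest modulus among the singular points: -3/2 + (1/2)*sqrt(11).

The radius of convergence is -3/2 + (1/2)*sqrt(11).


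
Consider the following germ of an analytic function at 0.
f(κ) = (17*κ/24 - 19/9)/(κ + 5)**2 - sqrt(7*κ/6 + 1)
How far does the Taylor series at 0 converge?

Denominator factor (κ + 5)^2: pole of order 2 at -5, modulus 5.
Branch term (-1)*sqrt(1 - κ/(-6/7)): its argument vanishes at κ = -6/7, a square-root branch point, modulus 6/7.
The radius of convergence is the smallest modulus among the singular points: 6/7.

The radius of convergence is 6/7.


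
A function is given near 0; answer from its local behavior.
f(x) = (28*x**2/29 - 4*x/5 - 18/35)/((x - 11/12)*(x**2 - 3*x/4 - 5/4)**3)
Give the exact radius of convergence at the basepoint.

The radius of convergence is -3/8 + (1/8)*sqrt(89).

Denominator factor (x**2 - 3*x/4 - 5/4)^3: discriminant 89/16, real irrational roots 3/8 + (1/8)*sqrt(89) and 3/8 - (1/8)*sqrt(89); poles of order 3, moduli 3/8 + (1/8)*sqrt(89) and -3/8 + (1/8)*sqrt(89).
Denominator factor (x - 11/12): pole of order 1 at 11/12, modulus 11/12.
The radius of convergence is the smallest modulus among the singular points: -3/8 + (1/8)*sqrt(89).


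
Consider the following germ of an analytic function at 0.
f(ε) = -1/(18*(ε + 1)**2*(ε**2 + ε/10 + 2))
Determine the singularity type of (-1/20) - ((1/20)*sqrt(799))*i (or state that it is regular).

The point is a pole of order 1.

The denominator factor ε**2 + ε/10 + 2 vanishes at (-1/20) - ((1/20)*sqrt(799))*i and appears to the power 1; the numerator there equals -1/18, nonzero, and no other factor vanishes.
Hence a pole whose order is the multiplicity, 1.


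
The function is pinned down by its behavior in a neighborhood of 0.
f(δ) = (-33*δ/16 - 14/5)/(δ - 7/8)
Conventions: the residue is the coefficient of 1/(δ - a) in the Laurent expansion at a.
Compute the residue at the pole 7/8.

The residue is -2947/640.

At the order-1 pole 7/8 set g(δ) = (δ - (7/8))*f(δ) = -33*δ/16 - 14/5.
Simple pole: residue = g(a) at a = 7/8, which is -2947/640.


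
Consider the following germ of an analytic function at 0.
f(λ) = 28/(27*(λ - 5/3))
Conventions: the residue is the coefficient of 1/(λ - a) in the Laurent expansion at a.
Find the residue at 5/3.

The residue is 28/27.

At the order-1 pole 5/3 set g(λ) = (λ - (5/3))*f(λ) = 28/27.
Simple pole: residue = g(a) at a = 5/3, which is 28/27.


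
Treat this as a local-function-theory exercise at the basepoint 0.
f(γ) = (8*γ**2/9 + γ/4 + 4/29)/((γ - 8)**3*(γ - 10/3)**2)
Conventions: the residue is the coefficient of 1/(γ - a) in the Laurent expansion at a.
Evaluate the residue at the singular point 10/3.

The residue is -144145/1114064.

At the order-2 pole 10/3 set g(γ) = (γ - (10/3))^2*f(γ) = (8*γ**2/9 + γ/4 + 4/29)/(γ - 8)**3.
Order-2 pole: residue = g'(a); g'(10/3) = -144145/1114064, so the residue is -144145/1114064.


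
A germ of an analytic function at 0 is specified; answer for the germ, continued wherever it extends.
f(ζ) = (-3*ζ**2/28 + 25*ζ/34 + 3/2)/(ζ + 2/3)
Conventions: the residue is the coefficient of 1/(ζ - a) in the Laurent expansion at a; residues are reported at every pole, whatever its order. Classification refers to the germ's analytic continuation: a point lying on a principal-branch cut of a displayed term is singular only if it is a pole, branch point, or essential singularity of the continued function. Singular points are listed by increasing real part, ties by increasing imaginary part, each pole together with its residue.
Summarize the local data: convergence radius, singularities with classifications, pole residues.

Denominator factor (ζ + 2/3): pole of order 1 at -2/3, modulus 2/3.
The radius of convergence is the smallest modulus among the singular points: 2/3.
At the order-1 pole -2/3 set g(ζ) = (ζ - (-2/3))*f(ζ) = -3*ζ**2/28 + 25*ζ/34 + 3/2.
Simple pole: residue = g(a) at a = -2/3, which is 229/238.

Radius of convergence at 0: 2/3.
At -2/3: a pole of order 1; residue 229/238.


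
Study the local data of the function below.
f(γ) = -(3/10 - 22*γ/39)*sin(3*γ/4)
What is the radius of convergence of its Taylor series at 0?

The radius of convergence is infinite.

The factor -sin(3*γ/4) is entire and contributes no finite singular point.
The polynomial part has no poles.
No finite singular points: the Taylor series at 0 converges everywhere.


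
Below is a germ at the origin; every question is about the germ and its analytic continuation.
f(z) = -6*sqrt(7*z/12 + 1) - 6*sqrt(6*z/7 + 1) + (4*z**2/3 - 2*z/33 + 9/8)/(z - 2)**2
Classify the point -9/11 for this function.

The point is a regular point.

Denominator factors: z - 2 = -31/11 at z = -9/11 — none vanishes.
Branch term sqrt(1 - z/(-7/6)): argument at -9/11 is 23/77, nonzero, so -9/11 is not its branch point (a point on a principal cut is still regular for the continued germ).
Branch term sqrt(1 - z/(-12/7)): argument at -9/11 is 23/44, nonzero, so -9/11 is not its branch point (a point on a principal cut is still regular for the continued germ).
So the germ continues analytically to -9/11.


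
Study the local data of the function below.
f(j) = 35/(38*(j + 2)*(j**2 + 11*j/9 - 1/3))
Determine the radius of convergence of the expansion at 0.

Denominator factor (j**2 + 11*j/9 - 1/3): discriminant 229/81, real irrational roots -11/18 + (1/18)*sqrt(229) and -11/18 - (1/18)*sqrt(229); poles of order 1, moduli -11/18 + (1/18)*sqrt(229) and 11/18 + (1/18)*sqrt(229).
Denominator factor (j + 2): pole of order 1 at -2, modulus 2.
The radius of convergence is the smallest modulus among the singular points: -11/18 + (1/18)*sqrt(229).

The radius of convergence is -11/18 + (1/18)*sqrt(229).


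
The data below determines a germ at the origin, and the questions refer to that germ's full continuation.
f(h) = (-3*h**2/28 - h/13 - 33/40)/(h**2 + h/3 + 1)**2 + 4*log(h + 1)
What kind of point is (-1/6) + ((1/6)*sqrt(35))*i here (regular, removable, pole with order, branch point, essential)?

The point is a pole of order 2.

The denominator factor h**2 + h/3 + 1 vanishes at (-1/6) + ((1/6)*sqrt(35))*i and appears to the power 2; the numerator there equals (-647/910) - ((5/728)*sqrt(35))*i, nonzero, and no other factor vanishes.
The branch terms are analytic at this point.
Hence a pole whose order is the multiplicity, 2.


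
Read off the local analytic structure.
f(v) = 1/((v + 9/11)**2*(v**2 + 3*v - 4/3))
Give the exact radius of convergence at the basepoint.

The radius of convergence is -3/2 + (1/6)*sqrt(129).

Denominator factor (v**2 + 3*v - 4/3): discriminant 43/3, real irrational roots -3/2 + (1/6)*sqrt(129) and -3/2 - (1/6)*sqrt(129); poles of order 1, moduli -3/2 + (1/6)*sqrt(129) and 3/2 + (1/6)*sqrt(129).
Denominator factor (v + 9/11)^2: pole of order 2 at -9/11, modulus 9/11.
The radius of convergence is the smallest modulus among the singular points: -3/2 + (1/6)*sqrt(129).


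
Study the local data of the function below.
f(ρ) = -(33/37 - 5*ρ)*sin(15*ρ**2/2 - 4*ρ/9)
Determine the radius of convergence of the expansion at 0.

The factor -sin(15*ρ**2/2 - 4*ρ/9) is entire and contributes no finite singular point.
The polynomial part has no poles.
No finite singular points: the Taylor series at 0 converges everywhere.

The radius of convergence is infinite.


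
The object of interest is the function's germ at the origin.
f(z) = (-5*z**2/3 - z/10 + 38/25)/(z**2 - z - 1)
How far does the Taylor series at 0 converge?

The radius of convergence is -1/2 + (1/2)*sqrt(5).

Denominator factor (z**2 - z - 1): discriminant 5, real irrational roots 1/2 + (1/2)*sqrt(5) and 1/2 - (1/2)*sqrt(5); poles of order 1, moduli 1/2 + (1/2)*sqrt(5) and -1/2 + (1/2)*sqrt(5).
The radius of convergence is the smallest modulus among the singular points: -1/2 + (1/2)*sqrt(5).


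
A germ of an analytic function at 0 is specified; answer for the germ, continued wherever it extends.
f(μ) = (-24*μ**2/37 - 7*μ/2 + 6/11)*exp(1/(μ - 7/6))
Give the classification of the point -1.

There is no denominator, hence no pole anywhere.
The essential point of exp(1/(μ - (7/6))) is 7/6, not -1.
So the germ continues analytically to -1.

The point is a regular point.


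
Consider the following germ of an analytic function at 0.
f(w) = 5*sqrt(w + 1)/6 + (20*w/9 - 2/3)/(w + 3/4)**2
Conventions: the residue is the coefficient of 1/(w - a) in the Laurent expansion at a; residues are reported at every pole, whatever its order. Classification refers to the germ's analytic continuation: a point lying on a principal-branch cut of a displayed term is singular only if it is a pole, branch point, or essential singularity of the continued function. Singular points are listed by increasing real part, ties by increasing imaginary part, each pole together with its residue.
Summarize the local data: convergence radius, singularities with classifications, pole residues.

Radius of convergence at 0: 3/4.
At -1: an algebraic (square-root) branch point.
At -3/4: a pole of order 2; residue 20/9.

Denominator factor (w + 3/4)^2: pole of order 2 at -3/4, modulus 3/4.
Branch term (5/6)*sqrt(1 - w/(-1)): its argument vanishes at w = -1, a square-root branch point, modulus 1.
The radius of convergence is the smallest modulus among the singular points: 3/4.
The branch term is analytic at -3/4 and contributes nothing to the residue; only the rational part matters.
At the order-2 pole -3/4 set g(w) = (w - (-3/4))^2*(rational part) = 20*w/9 - 2/3.
Order-2 pole: residue = g'(a); g'(-3/4) = 20/9, so the residue is 20/9.
List the singular points by increasing real part (a conjugate pair: the negative imaginary part first).


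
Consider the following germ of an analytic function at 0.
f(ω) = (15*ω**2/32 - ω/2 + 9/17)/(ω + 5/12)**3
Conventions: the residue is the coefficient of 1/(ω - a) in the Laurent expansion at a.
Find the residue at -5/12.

At the order-3 pole -5/12 set g(ω) = (ω - (-5/12))^3*f(ω) = 15*ω**2/32 - ω/2 + 9/17.
Order-3 pole: residue = g''(a)/2; g''(-5/12) = 15/16, so the residue is 15/32.

The residue is 15/32.


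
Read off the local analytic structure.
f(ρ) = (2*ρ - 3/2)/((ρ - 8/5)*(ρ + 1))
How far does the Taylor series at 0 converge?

Denominator factor (ρ + 1): pole of order 1 at -1, modulus 1.
Denominator factor (ρ - 8/5): pole of order 1 at 8/5, modulus 8/5.
The radius of convergence is the smallest modulus among the singular points: 1.

The radius of convergence is 1.


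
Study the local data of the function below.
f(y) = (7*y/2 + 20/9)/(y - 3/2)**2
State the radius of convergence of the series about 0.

Denominator factor (y - 3/2)^2: pole of order 2 at 3/2, modulus 3/2.
The radius of convergence is the smallest modulus among the singular points: 3/2.

The radius of convergence is 3/2.


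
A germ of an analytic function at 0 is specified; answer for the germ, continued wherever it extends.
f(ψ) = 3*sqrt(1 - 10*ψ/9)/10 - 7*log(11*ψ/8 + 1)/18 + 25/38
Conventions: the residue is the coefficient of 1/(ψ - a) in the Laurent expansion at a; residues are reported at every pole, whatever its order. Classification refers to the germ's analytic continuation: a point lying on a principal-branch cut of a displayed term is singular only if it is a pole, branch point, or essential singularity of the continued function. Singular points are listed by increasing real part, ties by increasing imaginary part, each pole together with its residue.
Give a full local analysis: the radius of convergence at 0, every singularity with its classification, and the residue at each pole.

Radius of convergence at 0: 8/11.
At -8/11: a logarithmic branch point.
At 9/10: an algebraic (square-root) branch point.

Branch term (3/10)*sqrt(1 - ψ/(9/10)): its argument vanishes at ψ = 9/10, a square-root branch point, modulus 9/10.
Branch term (-7/18)*log(1 - ψ/(-8/11)): its argument vanishes at ψ = -8/11, a logarithmic branch point, modulus 8/11.
The radius of convergence is the smallest modulus among the singular points: 8/11.
List the singular points by increasing real part (a conjugate pair: the negative imaginary part first).


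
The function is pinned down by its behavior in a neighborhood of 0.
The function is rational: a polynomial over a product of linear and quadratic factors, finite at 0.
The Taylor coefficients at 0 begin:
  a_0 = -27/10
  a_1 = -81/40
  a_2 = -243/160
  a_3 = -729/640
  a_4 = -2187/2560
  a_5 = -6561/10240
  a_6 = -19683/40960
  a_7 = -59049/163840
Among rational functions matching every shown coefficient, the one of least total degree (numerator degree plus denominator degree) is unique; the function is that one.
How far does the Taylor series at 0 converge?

The radius of convergence is 4/3.

No rational of total degree below 1 reproduces all 8 coefficients; solving the [0/1] Pade equations on them gives f(k) = 18/(5*(k - 4/3)), whose expansion matches every shown term.
Denominator factor (k - 4/3): pole of order 1 at 4/3, modulus 4/3.
The radius of convergence is the smallest modulus among the singular points: 4/3.


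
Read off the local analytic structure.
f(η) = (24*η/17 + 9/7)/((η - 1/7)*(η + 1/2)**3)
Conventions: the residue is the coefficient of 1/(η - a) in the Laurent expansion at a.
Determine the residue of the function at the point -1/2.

The residue is -23128/4131.

At the order-3 pole -1/2 set g(η) = (η - (-1/2))^3*f(η) = (24*η/17 + 9/7)/(η - 1/7).
Order-3 pole: residue = g''(a)/2; g''(-1/2) = -46256/4131, so the residue is -23128/4131.


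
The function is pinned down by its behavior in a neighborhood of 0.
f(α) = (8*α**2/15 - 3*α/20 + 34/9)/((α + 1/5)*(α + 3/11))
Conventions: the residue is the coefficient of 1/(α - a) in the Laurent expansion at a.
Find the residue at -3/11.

The residue is -84035/1584.

At the order-1 pole -3/11 set g(α) = (α - (-3/11))*f(α) = (8*α**2/15 - 3*α/20 + 34/9)/(α + 1/5).
Simple pole: residue = g(a) at a = -3/11, which is -84035/1584.


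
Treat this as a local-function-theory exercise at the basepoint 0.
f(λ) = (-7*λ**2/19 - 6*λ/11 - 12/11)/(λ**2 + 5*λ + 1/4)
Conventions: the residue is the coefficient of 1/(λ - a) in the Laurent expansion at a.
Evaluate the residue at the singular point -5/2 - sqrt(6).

The factor λ**2 + 5*λ + 1/4 splits as (λ - a)(λ - a') with a = -5/2 - sqrt(6), a' = -5/2 + sqrt(6). At the order-1 pole a set g(λ) = (λ - a)*f(λ) = [-7*λ**2/19 - 6*λ/11 - 12/11] / (λ - a').
Simple pole: residue = g(a) at a = -5/2 - sqrt(6), which is 271/418 + (3545/10032)*sqrt(6).

The residue is 271/418 + (3545/10032)*sqrt(6).


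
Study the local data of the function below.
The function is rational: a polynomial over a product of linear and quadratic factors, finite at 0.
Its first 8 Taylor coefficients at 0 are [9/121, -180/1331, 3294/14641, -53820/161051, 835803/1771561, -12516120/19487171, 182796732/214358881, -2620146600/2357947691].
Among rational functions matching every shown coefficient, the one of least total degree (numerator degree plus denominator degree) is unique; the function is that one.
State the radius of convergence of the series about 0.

The radius of convergence is -5/3 + (1/3)*sqrt(58).

No rational of total degree below 4 reproduces all 8 coefficients; solving the [0/4] Pade equations on them gives f(u) = (u**2 - 10*u/3 - 11/3)**(-2), whose expansion matches every shown term.
Denominator factor (u**2 - 10*u/3 - 11/3)^2: discriminant 232/9, real irrational roots 5/3 + (1/3)*sqrt(58) and 5/3 - (1/3)*sqrt(58); poles of order 2, moduli 5/3 + (1/3)*sqrt(58) and -5/3 + (1/3)*sqrt(58).
The radius of convergence is the smallest modulus among the singular points: -5/3 + (1/3)*sqrt(58).


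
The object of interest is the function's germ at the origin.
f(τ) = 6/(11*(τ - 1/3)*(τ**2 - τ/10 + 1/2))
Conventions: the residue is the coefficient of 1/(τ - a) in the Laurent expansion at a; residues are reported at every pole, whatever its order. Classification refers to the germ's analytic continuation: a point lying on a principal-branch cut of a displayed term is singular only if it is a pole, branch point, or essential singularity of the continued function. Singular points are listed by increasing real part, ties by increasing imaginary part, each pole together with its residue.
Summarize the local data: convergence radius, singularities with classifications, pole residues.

Radius of convergence at 0: 1/3.
At (1/20) - ((1/20)*sqrt(199))*i: a pole of order 1; residue (-135/286) - ((765/56914)*sqrt(199))*i.
At (1/20) + ((1/20)*sqrt(199))*i: a pole of order 1; residue (-135/286) + ((765/56914)*sqrt(199))*i.
At 1/3: a pole of order 1; residue 135/143.

Denominator factor (τ - 1/3): pole of order 1 at 1/3, modulus 1/3.
Denominator factor (τ**2 - τ/10 + 1/2): discriminant -199/100, complex-conjugate roots (1/20) + ((1/20)*sqrt(199))*i and (1/20) - ((1/20)*sqrt(199))*i; poles of order 1, moduli (1/2)*sqrt(2) and (1/2)*sqrt(2).
The radius of convergence is the smallest modulus among the singular points: 1/3.
The factor τ**2 - τ/10 + 1/2 splits as (τ - a)(τ - a') with a = (1/20) - ((1/20)*sqrt(199))*i, a' = (1/20) + ((1/20)*sqrt(199))*i. At the order-1 pole a set g(τ) = (τ - a)*f(τ) = [6/(11*(τ - 1/3))] / (τ - a').
Simple pole: residue = g(a) at a = (1/20) - ((1/20)*sqrt(199))*i, which is (-135/286) - ((765/56914)*sqrt(199))*i.
The factor τ**2 - τ/10 + 1/2 splits as (τ - a)(τ - a') with a = (1/20) + ((1/20)*sqrt(199))*i, a' = (1/20) - ((1/20)*sqrt(199))*i. At the order-1 pole a set g(τ) = (τ - a)*f(τ) = [6/(11*(τ - 1/3))] / (τ - a').
Simple pole: residue = g(a) at a = (1/20) + ((1/20)*sqrt(199))*i, which is (-135/286) + ((765/56914)*sqrt(199))*i.
At the order-1 pole 1/3 set g(τ) = (τ - (1/3))*f(τ) = 6/(11*(τ**2 - τ/10 + 1/2)).
Simple pole: residue = g(a) at a = 1/3, which is 135/143.
List the singular points by increasing real part (a conjugate pair: the negative imaginary part first).


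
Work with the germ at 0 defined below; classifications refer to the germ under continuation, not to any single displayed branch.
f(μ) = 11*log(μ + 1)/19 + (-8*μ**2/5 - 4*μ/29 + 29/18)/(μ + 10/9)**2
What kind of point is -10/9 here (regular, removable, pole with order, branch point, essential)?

The point is a pole of order 2.

The denominator factor μ + 10/9 vanishes at -10/9 and appears to the power 2; the numerator there equals -991/4698, nonzero, and no other factor vanishes.
The branch terms are analytic at this point.
Hence a pole whose order is the multiplicity, 2.


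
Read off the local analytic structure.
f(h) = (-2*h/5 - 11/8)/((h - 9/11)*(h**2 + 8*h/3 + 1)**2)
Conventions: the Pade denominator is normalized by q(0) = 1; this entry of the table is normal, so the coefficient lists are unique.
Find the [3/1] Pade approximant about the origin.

The Pade approximant has numerator coefficients [121/72, -2876760293/1654202520, 458128693/110280168, -8392064879/2977564536]; denominator coefficients [1, 38396638/13785021].

Taylor coefficients needed (expand at 0): a_0 = 121/72, a_1 = -20801/3240, a_2 = 642587/29160, a_3 = -16848359/262440, a_4 = 211181509/1180980.
Write the denominator as Q(h) = 1 + q1*h. Requiring Q*f - P = O(h^5) with deg P <= 3 kills the coefficients of h^4..h^4 in Q*f:
  h^4: a_4 + q1*a_3 = 0, i.e. 211181509/1180980 + (-16848359/262440)*q1 = 0.
Solving this linear system: q1 = 38396638/13785021.
The numerator is Q*f truncated at degree 3: P0 = a_0 = 121/72; P1 = a_1 + q1*a_0 = -2876760293/1654202520; P2 = a_2 + q1*a_1 = 458128693/110280168; P3 = a_3 + q1*a_2 = -8392064879/2977564536.


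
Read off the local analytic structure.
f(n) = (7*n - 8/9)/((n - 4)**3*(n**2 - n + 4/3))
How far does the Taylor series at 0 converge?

The radius of convergence is (2/3)*sqrt(3).

Denominator factor (n**2 - n + 4/3): discriminant -13/3, complex-conjugate roots (1/2) + ((1/6)*sqrt(39))*i and (1/2) - ((1/6)*sqrt(39))*i; poles of order 1, moduli (2/3)*sqrt(3) and (2/3)*sqrt(3).
Denominator factor (n - 4)^3: pole of order 3 at 4, modulus 4.
The radius of convergence is the smallest modulus among the singular points: (2/3)*sqrt(3).


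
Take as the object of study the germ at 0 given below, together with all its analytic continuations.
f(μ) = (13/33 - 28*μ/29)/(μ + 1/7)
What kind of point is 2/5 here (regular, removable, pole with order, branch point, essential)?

Denominator factors: μ + 1/7 = 19/35 at μ = 2/5 — none vanishes.
So the germ continues analytically to 2/5.

The point is a regular point.


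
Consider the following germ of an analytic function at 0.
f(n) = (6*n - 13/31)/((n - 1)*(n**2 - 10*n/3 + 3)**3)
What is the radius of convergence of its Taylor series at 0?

The radius of convergence is 1.

Denominator factor (n**2 - 10*n/3 + 3)^3: discriminant -8/9, complex-conjugate roots (5/3) + ((1/3)*sqrt(2))*i and (5/3) - ((1/3)*sqrt(2))*i; poles of order 3, moduli sqrt(3) and sqrt(3).
Denominator factor (n - 1): pole of order 1 at 1, modulus 1.
The radius of convergence is the smallest modulus among the singular points: 1.


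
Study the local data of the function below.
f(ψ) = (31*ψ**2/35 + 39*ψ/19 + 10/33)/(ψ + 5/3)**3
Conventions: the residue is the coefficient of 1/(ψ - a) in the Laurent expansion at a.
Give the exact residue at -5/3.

The residue is 31/35.

At the order-3 pole -5/3 set g(ψ) = (ψ - (-5/3))^3*f(ψ) = 31*ψ**2/35 + 39*ψ/19 + 10/33.
Order-3 pole: residue = g''(a)/2; g''(-5/3) = 62/35, so the residue is 31/35.


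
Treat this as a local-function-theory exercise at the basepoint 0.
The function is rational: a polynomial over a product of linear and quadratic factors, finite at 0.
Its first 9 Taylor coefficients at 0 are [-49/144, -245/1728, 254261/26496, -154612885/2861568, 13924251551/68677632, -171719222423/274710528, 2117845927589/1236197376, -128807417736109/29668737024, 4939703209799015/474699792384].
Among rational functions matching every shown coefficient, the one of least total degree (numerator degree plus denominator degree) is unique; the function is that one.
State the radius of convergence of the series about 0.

The radius of convergence is 4/7.

No rational of total degree below 7 reproduces all 9 coefficients; solving the [2/5] Pade equations on them gives f(x) = (29*x**2/23 - x - 1/7)/((x + 4/7)**3*(x + 3/2)**2), whose expansion matches every shown term.
Denominator factor (x + 4/7)^3: pole of order 3 at -4/7, modulus 4/7.
Denominator factor (x + 3/2)^2: pole of order 2 at -3/2, modulus 3/2.
The radius of convergence is the smallest modulus among the singular points: 4/7.


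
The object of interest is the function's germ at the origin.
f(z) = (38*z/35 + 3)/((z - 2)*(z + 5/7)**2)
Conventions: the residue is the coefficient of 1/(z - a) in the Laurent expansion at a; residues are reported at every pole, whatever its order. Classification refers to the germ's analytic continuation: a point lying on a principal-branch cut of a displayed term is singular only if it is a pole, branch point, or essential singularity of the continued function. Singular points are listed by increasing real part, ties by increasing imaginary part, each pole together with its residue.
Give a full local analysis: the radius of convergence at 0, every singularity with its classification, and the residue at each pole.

Radius of convergence at 0: 5/7.
At -5/7: a pole of order 2; residue -1267/1805.
At 2: a pole of order 1; residue 1267/1805.

Denominator factor (z - 2): pole of order 1 at 2, modulus 2.
Denominator factor (z + 5/7)^2: pole of order 2 at -5/7, modulus 5/7.
The radius of convergence is the smallest modulus among the singular points: 5/7.
At the order-2 pole -5/7 set g(z) = (z - (-5/7))^2*f(z) = (38*z/35 + 3)/(z - 2).
Order-2 pole: residue = g'(a); g'(-5/7) = -1267/1805, so the residue is -1267/1805.
At the order-1 pole 2 set g(z) = (z - (2))*f(z) = (38*z/35 + 3)/(z + 5/7)**2.
Simple pole: residue = g(a) at a = 2, which is 1267/1805.
List the singular points by increasing real part (a conjugate pair: the negative imaginary part first).


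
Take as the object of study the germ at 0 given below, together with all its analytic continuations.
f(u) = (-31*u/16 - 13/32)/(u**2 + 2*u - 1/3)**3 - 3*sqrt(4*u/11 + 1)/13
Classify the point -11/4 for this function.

The point is an algebraic (square-root) branch point.

The term (-3/13)*sqrt(1 - u/(-11/4)) has argument 1 - -11/4/(-11/4) = 0 at -11/4: a square-root (algebraic, two-sheeted) branch point; the remaining terms are analytic or single-valued there.


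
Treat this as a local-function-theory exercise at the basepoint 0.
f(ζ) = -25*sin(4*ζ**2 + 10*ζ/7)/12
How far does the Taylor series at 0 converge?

The factor sin(4*ζ**2 + 10*ζ/7) is entire and contributes no finite singular point.
The polynomial part has no poles.
No finite singular points: the Taylor series at 0 converges everywhere.

The radius of convergence is infinite.


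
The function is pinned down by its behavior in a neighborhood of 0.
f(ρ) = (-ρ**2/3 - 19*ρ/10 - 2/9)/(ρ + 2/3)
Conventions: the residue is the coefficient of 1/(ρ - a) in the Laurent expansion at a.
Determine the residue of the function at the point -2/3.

At the order-1 pole -2/3 set g(ρ) = (ρ - (-2/3))*f(ρ) = -ρ**2/3 - 19*ρ/10 - 2/9.
Simple pole: residue = g(a) at a = -2/3, which is 121/135.

The residue is 121/135.


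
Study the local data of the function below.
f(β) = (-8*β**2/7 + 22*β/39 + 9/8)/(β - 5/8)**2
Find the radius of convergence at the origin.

The radius of convergence is 5/8.

Denominator factor (β - 5/8)^2: pole of order 2 at 5/8, modulus 5/8.
The radius of convergence is the smallest modulus among the singular points: 5/8.


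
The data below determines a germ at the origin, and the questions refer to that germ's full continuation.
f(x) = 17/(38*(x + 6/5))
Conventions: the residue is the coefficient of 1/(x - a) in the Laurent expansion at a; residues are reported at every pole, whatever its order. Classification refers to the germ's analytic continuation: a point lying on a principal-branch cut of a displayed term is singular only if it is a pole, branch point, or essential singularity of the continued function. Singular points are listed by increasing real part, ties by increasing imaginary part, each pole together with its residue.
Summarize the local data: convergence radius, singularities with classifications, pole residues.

Denominator factor (x + 6/5): pole of order 1 at -6/5, modulus 6/5.
The radius of convergence is the smallest modulus among the singular points: 6/5.
At the order-1 pole -6/5 set g(x) = (x - (-6/5))*f(x) = 17/38.
Simple pole: residue = g(a) at a = -6/5, which is 17/38.

Radius of convergence at 0: 6/5.
At -6/5: a pole of order 1; residue 17/38.


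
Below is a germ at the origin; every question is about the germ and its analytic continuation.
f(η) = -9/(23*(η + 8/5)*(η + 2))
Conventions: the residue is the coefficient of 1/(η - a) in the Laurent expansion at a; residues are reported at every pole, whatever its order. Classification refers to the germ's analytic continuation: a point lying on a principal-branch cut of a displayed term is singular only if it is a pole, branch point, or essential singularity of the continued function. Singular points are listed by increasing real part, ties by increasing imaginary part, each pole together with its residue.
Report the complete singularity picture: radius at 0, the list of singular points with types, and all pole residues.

Denominator factor (η + 8/5): pole of order 1 at -8/5, modulus 8/5.
Denominator factor (η + 2): pole of order 1 at -2, modulus 2.
The radius of convergence is the smallest modulus among the singular points: 8/5.
At the order-1 pole -2 set g(η) = (η - (-2))*f(η) = -9/(23*(η + 8/5)).
Simple pole: residue = g(a) at a = -2, which is 45/46.
At the order-1 pole -8/5 set g(η) = (η - (-8/5))*f(η) = -9/(23*(η + 2)).
Simple pole: residue = g(a) at a = -8/5, which is -45/46.
List the singular points by increasing real part (a conjugate pair: the negative imaginary part first).

Radius of convergence at 0: 8/5.
At -2: a pole of order 1; residue 45/46.
At -8/5: a pole of order 1; residue -45/46.


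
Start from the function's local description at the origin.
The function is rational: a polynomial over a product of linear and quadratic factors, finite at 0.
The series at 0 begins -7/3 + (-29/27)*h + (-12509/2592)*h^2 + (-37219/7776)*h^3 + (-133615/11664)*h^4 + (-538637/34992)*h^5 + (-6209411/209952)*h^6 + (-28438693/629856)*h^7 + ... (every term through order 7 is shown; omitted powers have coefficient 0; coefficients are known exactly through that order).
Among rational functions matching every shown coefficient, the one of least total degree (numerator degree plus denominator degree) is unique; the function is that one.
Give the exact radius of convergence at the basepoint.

No rational of total degree below 5 reproduces all 8 coefficients; solving the [2/3] Pade equations on them gives f(h) = (-5*h**2/32 + 10*h/9 + 7/5)/((h - 3/5)*(h + 1)**2), whose expansion matches every shown term.
Denominator factor (h - 3/5): pole of order 1 at 3/5, modulus 3/5.
Denominator factor (h + 1)^2: pole of order 2 at -1, modulus 1.
The radius of convergence is the smallest modulus among the singular points: 3/5.

The radius of convergence is 3/5.


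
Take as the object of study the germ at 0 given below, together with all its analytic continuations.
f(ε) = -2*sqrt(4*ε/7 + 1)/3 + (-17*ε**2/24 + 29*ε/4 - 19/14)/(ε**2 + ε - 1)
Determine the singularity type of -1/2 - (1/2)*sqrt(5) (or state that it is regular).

The denominator factor ε**2 + ε - 1 vanishes at -1/2 - (1/2)*sqrt(5) and appears to the power 1; the numerator there equals -677/112 - (191/48)*sqrt(5), nonzero, and no other factor vanishes.
The branch terms are analytic at this point.
Hence a pole whose order is the multiplicity, 1.

The point is a pole of order 1.


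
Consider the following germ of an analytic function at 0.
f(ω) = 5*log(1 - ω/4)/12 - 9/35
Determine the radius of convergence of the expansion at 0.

Branch term (5/12)*log(1 - ω/(4)): its argument vanishes at ω = 4, a logarithmic branch point, modulus 4.
The radius of convergence is the smallest modulus among the singular points: 4.

The radius of convergence is 4.


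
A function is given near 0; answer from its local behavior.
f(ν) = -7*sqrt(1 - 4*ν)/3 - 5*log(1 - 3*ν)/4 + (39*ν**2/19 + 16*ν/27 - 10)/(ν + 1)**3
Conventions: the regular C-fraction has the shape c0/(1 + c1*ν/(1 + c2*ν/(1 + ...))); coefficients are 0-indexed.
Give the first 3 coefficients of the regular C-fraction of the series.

Taylor coefficients (expand at 0): a_0 = -37/3, a_1 = 4213/108, a_2 = -67625/1368.
c0 = a_0 = -37/3. Peel one level at a time: if S = 1 + c*ν/S' with S'(0) = 1, then c is the ν-coefficient of S and S' = c*ν/(S - 1).
S_1 = c0/f = 1 + (4213/1332)*ν + (202123261/33710256)*ν^2 + ...; c1 = 4213/1332.
S_2 = c1*ν/(S_1 - 1) = 1 + (-202123261/106622604)*ν + ...; c2 = -202123261/106622604.

The regular C-fraction coefficients are [-37/3, 4213/1332, -202123261/106622604].


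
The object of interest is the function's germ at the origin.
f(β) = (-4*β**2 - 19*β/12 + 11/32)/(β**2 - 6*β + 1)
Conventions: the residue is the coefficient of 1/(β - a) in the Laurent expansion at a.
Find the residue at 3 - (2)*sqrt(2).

The residue is -307/24 + (2317/256)*sqrt(2).

The factor β**2 - 6*β + 1 splits as (β - a)(β - a') with a = 3 - (2)*sqrt(2), a' = 3 + (2)*sqrt(2). At the order-1 pole a set g(β) = (β - a)*f(β) = [-4*β**2 - 19*β/12 + 11/32] / (β - a').
Simple pole: residue = g(a) at a = 3 - (2)*sqrt(2), which is -307/24 + (2317/256)*sqrt(2).


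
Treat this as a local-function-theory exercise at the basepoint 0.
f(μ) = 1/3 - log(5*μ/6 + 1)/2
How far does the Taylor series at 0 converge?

The radius of convergence is 6/5.

Branch term (-1/2)*log(1 - μ/(-6/5)): its argument vanishes at μ = -6/5, a logarithmic branch point, modulus 6/5.
The radius of convergence is the smallest modulus among the singular points: 6/5.


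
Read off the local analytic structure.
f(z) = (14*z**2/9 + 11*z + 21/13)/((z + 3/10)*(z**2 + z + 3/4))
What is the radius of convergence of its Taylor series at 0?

The radius of convergence is 3/10.

Denominator factor (z + 3/10): pole of order 1 at -3/10, modulus 3/10.
Denominator factor (z**2 + z + 3/4): discriminant -2, complex-conjugate roots (-1/2) + ((1/2)*sqrt(2))*i and (-1/2) - ((1/2)*sqrt(2))*i; poles of order 1, moduli (1/2)*sqrt(3) and (1/2)*sqrt(3).
The radius of convergence is the smallest modulus among the singular points: 3/10.


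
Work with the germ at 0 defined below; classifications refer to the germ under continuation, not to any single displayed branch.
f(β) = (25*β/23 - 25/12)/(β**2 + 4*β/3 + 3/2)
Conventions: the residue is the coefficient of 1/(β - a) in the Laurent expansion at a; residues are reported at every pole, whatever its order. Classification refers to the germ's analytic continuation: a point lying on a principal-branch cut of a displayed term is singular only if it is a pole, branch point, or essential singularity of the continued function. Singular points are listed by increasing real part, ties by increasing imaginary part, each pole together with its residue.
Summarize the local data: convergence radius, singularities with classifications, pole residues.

Radius of convergence at 0: (1/2)*sqrt(6).
At (-2/3) - ((1/6)*sqrt(38))*i: a pole of order 1; residue (25/46) - ((775/3496)*sqrt(38))*i.
At (-2/3) + ((1/6)*sqrt(38))*i: a pole of order 1; residue (25/46) + ((775/3496)*sqrt(38))*i.


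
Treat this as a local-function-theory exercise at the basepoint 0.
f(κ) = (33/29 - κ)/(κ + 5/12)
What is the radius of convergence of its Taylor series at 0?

The radius of convergence is 5/12.

Denominator factor (κ + 5/12): pole of order 1 at -5/12, modulus 5/12.
The radius of convergence is the smallest modulus among the singular points: 5/12.


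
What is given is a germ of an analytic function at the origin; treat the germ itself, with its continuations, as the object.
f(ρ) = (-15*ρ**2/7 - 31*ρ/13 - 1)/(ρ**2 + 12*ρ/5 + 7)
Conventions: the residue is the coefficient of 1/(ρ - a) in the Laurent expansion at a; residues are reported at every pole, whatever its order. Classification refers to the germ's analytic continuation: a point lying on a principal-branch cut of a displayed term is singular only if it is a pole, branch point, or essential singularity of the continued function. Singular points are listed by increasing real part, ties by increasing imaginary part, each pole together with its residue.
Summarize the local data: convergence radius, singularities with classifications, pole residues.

Denominator factor (ρ**2 + 12*ρ/5 + 7): discriminant -556/25, complex-conjugate roots (-6/5) + ((1/5)*sqrt(139))*i and (-6/5) - ((1/5)*sqrt(139))*i; poles of order 1, moduli sqrt(7) and sqrt(7).
The radius of convergence is the smallest modulus among the singular points: sqrt(7).
The factor ρ**2 + 12*ρ/5 + 7 splits as (ρ - a)(ρ - a') with a = (-6/5) - ((1/5)*sqrt(139))*i, a' = (-6/5) + ((1/5)*sqrt(139))*i. At the order-1 pole a set g(ρ) = (ρ - a)*f(ρ) = [-15*ρ**2/7 - 31*ρ/13 - 1] / (ρ - a').
Simple pole: residue = g(a) at a = (-6/5) - ((1/5)*sqrt(139))*i, which is (251/182) + ((2432/12649)*sqrt(139))*i.
The factor ρ**2 + 12*ρ/5 + 7 splits as (ρ - a)(ρ - a') with a = (-6/5) + ((1/5)*sqrt(139))*i, a' = (-6/5) - ((1/5)*sqrt(139))*i. At the order-1 pole a set g(ρ) = (ρ - a)*f(ρ) = [-15*ρ**2/7 - 31*ρ/13 - 1] / (ρ - a').
Simple pole: residue = g(a) at a = (-6/5) + ((1/5)*sqrt(139))*i, which is (251/182) - ((2432/12649)*sqrt(139))*i.
List the singular points by increasing real part (a conjugate pair: the negative imaginary part first).

Radius of convergence at 0: sqrt(7).
At (-6/5) - ((1/5)*sqrt(139))*i: a pole of order 1; residue (251/182) + ((2432/12649)*sqrt(139))*i.
At (-6/5) + ((1/5)*sqrt(139))*i: a pole of order 1; residue (251/182) - ((2432/12649)*sqrt(139))*i.


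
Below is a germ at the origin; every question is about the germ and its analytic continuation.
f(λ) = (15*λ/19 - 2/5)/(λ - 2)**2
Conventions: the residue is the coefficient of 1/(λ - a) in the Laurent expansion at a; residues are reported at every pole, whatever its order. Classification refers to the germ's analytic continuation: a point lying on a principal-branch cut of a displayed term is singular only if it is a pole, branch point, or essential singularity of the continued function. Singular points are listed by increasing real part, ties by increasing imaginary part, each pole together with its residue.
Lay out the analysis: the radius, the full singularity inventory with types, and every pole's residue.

Denominator factor (λ - 2)^2: pole of order 2 at 2, modulus 2.
The radius of convergence is the smallest modulus among the singular points: 2.
At the order-2 pole 2 set g(λ) = (λ - (2))^2*f(λ) = 15*λ/19 - 2/5.
Order-2 pole: residue = g'(a); g'(2) = 15/19, so the residue is 15/19.

Radius of convergence at 0: 2.
At 2: a pole of order 2; residue 15/19.
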